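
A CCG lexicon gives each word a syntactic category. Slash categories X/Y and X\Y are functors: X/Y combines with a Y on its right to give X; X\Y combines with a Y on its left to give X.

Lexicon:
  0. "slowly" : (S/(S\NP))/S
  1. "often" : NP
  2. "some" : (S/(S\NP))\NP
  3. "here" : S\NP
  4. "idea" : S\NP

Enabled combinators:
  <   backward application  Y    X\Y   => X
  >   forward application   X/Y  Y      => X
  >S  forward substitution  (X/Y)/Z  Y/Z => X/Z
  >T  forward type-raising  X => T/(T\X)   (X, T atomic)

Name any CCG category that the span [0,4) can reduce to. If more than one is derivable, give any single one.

[0,5] S   >
  [0,4] S/(S\NP)   >
    [0,1] "slowly" : (S/(S\NP))/S
    [1,4] S   >
      [1,3] S/(S\NP)   <
        [1,2] "often" : NP
        [2,3] "some" : (S/(S\NP))\NP
      [3,4] "here" : S\NP
  [4,5] "idea" : S\NP

S/(S\NP)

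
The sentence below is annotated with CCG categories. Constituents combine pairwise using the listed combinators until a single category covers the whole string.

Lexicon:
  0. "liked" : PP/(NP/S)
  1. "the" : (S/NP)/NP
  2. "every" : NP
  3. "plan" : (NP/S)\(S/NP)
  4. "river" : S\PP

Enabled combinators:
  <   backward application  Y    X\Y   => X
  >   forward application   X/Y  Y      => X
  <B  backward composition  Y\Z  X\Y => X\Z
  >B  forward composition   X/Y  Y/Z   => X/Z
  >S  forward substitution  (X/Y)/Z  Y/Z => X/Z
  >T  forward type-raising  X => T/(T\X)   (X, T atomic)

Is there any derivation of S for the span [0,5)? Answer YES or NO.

YES

[0,5] S   <
  [0,4] PP   >
    [0,1] "liked" : PP/(NP/S)
    [1,4] NP/S   <
      [1,3] S/NP   >
        [1,2] "the" : (S/NP)/NP
        [2,3] "every" : NP
      [3,4] "plan" : (NP/S)\(S/NP)
  [4,5] "river" : S\PP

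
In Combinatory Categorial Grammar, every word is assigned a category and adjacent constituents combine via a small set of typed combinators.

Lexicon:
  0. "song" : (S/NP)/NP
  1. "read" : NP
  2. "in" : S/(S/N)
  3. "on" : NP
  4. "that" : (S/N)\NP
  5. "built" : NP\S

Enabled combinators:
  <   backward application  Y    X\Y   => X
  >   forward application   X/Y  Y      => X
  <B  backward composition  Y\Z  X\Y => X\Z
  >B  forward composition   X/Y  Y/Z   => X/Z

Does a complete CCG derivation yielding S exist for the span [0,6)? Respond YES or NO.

YES

[0,6] S   >
  [0,2] S/NP   >
    [0,1] "song" : (S/NP)/NP
    [1,2] "read" : NP
  [2,6] NP   <
    [2,5] S   >
      [2,3] "in" : S/(S/N)
      [3,5] S/N   <
        [3,4] "on" : NP
        [4,5] "that" : (S/N)\NP
    [5,6] "built" : NP\S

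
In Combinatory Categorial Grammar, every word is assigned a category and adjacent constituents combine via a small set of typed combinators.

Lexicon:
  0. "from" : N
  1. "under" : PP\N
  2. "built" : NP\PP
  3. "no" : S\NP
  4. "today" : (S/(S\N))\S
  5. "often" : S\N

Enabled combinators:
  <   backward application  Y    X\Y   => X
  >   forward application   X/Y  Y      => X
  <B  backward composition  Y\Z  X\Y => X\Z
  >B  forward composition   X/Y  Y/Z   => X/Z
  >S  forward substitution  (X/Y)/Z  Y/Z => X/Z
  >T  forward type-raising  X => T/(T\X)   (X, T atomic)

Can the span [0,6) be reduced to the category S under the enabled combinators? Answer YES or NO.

YES

[0,6] S   >
  [0,5] S/(S\N)   <
    [0,4] S   <
      [0,1] "from" : N
      [1,4] S\N   <B
        [1,3] NP\N   <B
          [1,2] "under" : PP\N
          [2,3] "built" : NP\PP
        [3,4] "no" : S\NP
    [4,5] "today" : (S/(S\N))\S
  [5,6] "often" : S\N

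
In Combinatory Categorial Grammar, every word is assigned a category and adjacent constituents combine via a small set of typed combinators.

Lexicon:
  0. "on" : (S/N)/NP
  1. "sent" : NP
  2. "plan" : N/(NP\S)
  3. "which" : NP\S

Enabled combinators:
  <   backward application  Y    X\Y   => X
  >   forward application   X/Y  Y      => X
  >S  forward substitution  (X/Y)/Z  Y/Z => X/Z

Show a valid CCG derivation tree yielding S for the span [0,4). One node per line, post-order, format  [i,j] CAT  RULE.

[0,1] (S/N)/NP  lex  "on"
[1,2] NP  lex  "sent"
[0,2] S/N  >  k=1
[2,3] N/(NP\S)  lex  "plan"
[3,4] NP\S  lex  "which"
[2,4] N  >  k=3
[0,4] S  >  k=2

[0,4] S   >
  [0,2] S/N   >
    [0,1] "on" : (S/N)/NP
    [1,2] "sent" : NP
  [2,4] N   >
    [2,3] "plan" : N/(NP\S)
    [3,4] "which" : NP\S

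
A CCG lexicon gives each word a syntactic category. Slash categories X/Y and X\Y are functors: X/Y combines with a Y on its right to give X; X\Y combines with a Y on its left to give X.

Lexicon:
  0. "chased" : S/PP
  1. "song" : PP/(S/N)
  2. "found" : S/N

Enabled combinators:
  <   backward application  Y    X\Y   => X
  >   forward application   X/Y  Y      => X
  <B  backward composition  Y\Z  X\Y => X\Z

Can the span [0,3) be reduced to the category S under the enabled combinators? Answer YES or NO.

[0,3] S   >
  [0,1] "chased" : S/PP
  [1,3] PP   >
    [1,2] "song" : PP/(S/N)
    [2,3] "found" : S/N

YES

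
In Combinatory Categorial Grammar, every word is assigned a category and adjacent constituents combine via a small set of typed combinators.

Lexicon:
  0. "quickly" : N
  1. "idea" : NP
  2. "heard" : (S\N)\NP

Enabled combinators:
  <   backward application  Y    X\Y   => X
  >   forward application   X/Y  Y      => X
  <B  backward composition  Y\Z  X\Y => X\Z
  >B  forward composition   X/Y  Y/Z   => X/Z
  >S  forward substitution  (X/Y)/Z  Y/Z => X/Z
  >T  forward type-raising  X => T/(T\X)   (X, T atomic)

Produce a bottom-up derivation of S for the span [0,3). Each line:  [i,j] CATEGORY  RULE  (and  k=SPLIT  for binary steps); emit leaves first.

[0,1] N  lex  "quickly"
[0,1] S/(S\N)  >T
[1,2] NP  lex  "idea"
[2,3] (S\N)\NP  lex  "heard"
[1,3] S\N  <  k=2
[0,3] S  >  k=1

[0,3] S   >
  [0,1] S/(S\N)   >T
    [0,1] "quickly" : N
  [1,3] S\N   <
    [1,2] "idea" : NP
    [2,3] "heard" : (S\N)\NP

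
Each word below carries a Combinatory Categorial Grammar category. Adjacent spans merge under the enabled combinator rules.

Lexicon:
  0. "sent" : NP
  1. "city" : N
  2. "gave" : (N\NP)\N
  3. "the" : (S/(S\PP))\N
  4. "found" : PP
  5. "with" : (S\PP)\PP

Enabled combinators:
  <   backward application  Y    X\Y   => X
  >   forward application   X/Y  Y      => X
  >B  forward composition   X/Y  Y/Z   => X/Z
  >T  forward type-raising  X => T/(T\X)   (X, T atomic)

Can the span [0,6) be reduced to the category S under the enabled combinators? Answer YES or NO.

[0,6] S   >
  [0,4] S/(S\PP)   <
    [0,3] N   <
      [0,1] "sent" : NP
      [1,3] N\NP   <
        [1,2] "city" : N
        [2,3] "gave" : (N\NP)\N
    [3,4] "the" : (S/(S\PP))\N
  [4,6] S\PP   <
    [4,5] "found" : PP
    [5,6] "with" : (S\PP)\PP

YES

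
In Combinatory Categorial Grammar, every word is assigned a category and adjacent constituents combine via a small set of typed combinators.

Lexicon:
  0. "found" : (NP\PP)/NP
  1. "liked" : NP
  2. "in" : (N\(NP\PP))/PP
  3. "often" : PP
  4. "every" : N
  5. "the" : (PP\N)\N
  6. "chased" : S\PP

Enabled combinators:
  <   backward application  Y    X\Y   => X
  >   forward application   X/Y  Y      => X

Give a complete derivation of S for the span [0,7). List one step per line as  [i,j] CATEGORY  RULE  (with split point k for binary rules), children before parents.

[0,1] (NP\PP)/NP  lex  "found"
[1,2] NP  lex  "liked"
[0,2] NP\PP  >  k=1
[2,3] (N\(NP\PP))/PP  lex  "in"
[3,4] PP  lex  "often"
[2,4] N\(NP\PP)  >  k=3
[0,4] N  <  k=2
[4,5] N  lex  "every"
[5,6] (PP\N)\N  lex  "the"
[4,6] PP\N  <  k=5
[0,6] PP  <  k=4
[6,7] S\PP  lex  "chased"
[0,7] S  <  k=6

[0,7] S   <
  [0,6] PP   <
    [0,4] N   <
      [0,2] NP\PP   >
        [0,1] "found" : (NP\PP)/NP
        [1,2] "liked" : NP
      [2,4] N\(NP\PP)   >
        [2,3] "in" : (N\(NP\PP))/PP
        [3,4] "often" : PP
    [4,6] PP\N   <
      [4,5] "every" : N
      [5,6] "the" : (PP\N)\N
  [6,7] "chased" : S\PP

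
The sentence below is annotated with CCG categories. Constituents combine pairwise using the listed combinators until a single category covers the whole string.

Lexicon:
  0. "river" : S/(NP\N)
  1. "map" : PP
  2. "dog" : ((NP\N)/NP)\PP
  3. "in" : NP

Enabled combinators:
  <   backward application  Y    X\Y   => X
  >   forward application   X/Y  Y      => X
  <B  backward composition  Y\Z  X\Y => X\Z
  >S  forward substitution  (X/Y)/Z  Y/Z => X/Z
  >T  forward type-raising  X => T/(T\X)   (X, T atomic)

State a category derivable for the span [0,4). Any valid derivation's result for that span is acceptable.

S

[0,4] S   >
  [0,1] "river" : S/(NP\N)
  [1,4] NP\N   >
    [1,3] (NP\N)/NP   <
      [1,2] "map" : PP
      [2,3] "dog" : ((NP\N)/NP)\PP
    [3,4] "in" : NP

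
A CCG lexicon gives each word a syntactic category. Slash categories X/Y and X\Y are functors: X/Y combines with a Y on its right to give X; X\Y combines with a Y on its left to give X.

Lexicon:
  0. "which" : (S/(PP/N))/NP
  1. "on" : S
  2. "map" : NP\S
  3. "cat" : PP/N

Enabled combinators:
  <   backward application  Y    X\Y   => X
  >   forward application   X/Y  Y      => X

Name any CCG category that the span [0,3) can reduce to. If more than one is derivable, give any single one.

S/(PP/N)

[0,4] S   >
  [0,3] S/(PP/N)   >
    [0,1] "which" : (S/(PP/N))/NP
    [1,3] NP   <
      [1,2] "on" : S
      [2,3] "map" : NP\S
  [3,4] "cat" : PP/N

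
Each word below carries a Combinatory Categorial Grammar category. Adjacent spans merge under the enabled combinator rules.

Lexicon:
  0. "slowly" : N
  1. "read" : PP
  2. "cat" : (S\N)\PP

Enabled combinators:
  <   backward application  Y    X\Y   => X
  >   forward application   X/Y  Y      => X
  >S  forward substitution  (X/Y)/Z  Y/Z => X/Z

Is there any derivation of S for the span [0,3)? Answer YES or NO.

YES

[0,3] S   <
  [0,1] "slowly" : N
  [1,3] S\N   <
    [1,2] "read" : PP
    [2,3] "cat" : (S\N)\PP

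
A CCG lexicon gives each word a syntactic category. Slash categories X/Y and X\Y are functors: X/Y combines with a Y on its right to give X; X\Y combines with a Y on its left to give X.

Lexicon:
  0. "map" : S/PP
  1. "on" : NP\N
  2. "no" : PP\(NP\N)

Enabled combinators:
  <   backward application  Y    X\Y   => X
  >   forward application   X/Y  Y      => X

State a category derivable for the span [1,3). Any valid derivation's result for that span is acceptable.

[0,3] S   >
  [0,1] "map" : S/PP
  [1,3] PP   <
    [1,2] "on" : NP\N
    [2,3] "no" : PP\(NP\N)

PP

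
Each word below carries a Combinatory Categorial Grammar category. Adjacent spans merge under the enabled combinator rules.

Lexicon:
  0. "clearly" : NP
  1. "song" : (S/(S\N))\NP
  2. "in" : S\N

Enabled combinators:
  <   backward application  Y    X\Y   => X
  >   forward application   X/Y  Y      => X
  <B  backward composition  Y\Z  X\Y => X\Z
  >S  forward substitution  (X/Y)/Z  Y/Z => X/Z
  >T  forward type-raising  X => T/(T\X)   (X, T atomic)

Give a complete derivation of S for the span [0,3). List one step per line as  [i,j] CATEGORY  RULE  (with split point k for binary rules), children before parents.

[0,1] NP  lex  "clearly"
[1,2] (S/(S\N))\NP  lex  "song"
[0,2] S/(S\N)  <  k=1
[2,3] S\N  lex  "in"
[0,3] S  >  k=2

[0,3] S   >
  [0,2] S/(S\N)   <
    [0,1] "clearly" : NP
    [1,2] "song" : (S/(S\N))\NP
  [2,3] "in" : S\N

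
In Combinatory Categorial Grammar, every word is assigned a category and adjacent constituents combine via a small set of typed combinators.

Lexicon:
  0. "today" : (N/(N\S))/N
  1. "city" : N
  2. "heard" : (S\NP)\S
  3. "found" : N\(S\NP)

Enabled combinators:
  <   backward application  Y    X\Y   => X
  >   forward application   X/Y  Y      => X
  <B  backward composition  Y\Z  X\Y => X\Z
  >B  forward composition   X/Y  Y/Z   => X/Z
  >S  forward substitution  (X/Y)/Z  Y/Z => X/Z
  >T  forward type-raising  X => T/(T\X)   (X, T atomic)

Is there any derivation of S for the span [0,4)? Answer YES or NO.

(N/(N\S))/N N (S\NP)\S N\(S\NP)
CKY chart[0,4] = {N, N/(N\N), NP/(NP\N), PP/(PP\N), S/(S\N)}; S ∉ chart

NO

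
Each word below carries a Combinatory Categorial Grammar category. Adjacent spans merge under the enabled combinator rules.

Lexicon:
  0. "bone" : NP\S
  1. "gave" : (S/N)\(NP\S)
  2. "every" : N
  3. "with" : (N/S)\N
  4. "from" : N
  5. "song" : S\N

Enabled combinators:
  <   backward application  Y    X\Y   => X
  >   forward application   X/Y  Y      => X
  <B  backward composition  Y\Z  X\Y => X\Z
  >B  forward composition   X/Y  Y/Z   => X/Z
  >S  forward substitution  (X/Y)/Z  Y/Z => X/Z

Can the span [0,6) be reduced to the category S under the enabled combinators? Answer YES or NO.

[0,6] S   >
  [0,2] S/N   <
    [0,1] "bone" : NP\S
    [1,2] "gave" : (S/N)\(NP\S)
  [2,6] N   >
    [2,4] N/S   <
      [2,3] "every" : N
      [3,4] "with" : (N/S)\N
    [4,6] S   <
      [4,5] "from" : N
      [5,6] "song" : S\N

YES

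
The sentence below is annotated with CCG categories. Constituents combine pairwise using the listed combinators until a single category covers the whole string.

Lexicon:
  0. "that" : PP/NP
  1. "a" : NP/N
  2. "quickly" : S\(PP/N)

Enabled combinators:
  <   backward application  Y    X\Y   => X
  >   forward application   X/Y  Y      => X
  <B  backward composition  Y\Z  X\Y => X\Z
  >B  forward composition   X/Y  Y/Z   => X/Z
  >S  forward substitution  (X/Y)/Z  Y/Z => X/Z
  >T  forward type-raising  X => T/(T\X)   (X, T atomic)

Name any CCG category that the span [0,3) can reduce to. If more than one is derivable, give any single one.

S

[0,3] S   <
  [0,2] PP/N   >B
    [0,1] "that" : PP/NP
    [1,2] "a" : NP/N
  [2,3] "quickly" : S\(PP/N)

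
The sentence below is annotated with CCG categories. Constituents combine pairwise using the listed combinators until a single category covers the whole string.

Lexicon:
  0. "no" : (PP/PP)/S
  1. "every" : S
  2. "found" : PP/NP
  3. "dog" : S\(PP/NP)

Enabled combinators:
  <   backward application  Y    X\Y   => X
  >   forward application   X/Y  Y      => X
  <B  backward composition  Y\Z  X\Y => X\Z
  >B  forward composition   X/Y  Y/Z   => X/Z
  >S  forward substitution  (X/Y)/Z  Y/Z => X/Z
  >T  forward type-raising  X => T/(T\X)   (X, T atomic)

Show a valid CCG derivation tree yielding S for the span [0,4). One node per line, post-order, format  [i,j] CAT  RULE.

[0,4] S   <
  [0,3] PP/NP   >B
    [0,2] PP/PP   >
      [0,1] "no" : (PP/PP)/S
      [1,2] "every" : S
    [2,3] "found" : PP/NP
  [3,4] "dog" : S\(PP/NP)

[0,1] (PP/PP)/S  lex  "no"
[1,2] S  lex  "every"
[0,2] PP/PP  >  k=1
[2,3] PP/NP  lex  "found"
[0,3] PP/NP  >B  k=2
[3,4] S\(PP/NP)  lex  "dog"
[0,4] S  <  k=3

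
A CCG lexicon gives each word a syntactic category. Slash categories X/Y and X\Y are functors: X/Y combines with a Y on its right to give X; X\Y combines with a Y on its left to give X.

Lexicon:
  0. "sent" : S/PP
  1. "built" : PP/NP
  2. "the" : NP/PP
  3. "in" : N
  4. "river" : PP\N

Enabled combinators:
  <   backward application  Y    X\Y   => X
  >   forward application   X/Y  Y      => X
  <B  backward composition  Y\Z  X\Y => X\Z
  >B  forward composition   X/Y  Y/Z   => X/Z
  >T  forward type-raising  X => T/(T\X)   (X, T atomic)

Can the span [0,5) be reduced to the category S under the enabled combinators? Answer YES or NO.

YES

[0,5] S   >
  [0,2] S/NP   >B
    [0,1] "sent" : S/PP
    [1,2] "built" : PP/NP
  [2,5] NP   >
    [2,3] "the" : NP/PP
    [3,5] PP   <
      [3,4] "in" : N
      [4,5] "river" : PP\N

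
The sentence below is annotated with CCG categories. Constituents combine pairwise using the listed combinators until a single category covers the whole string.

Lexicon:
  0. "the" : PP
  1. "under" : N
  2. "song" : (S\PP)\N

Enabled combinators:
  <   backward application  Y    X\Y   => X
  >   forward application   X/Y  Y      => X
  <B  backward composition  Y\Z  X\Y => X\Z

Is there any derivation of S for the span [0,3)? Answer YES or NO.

[0,3] S   <
  [0,1] "the" : PP
  [1,3] S\PP   <
    [1,2] "under" : N
    [2,3] "song" : (S\PP)\N

YES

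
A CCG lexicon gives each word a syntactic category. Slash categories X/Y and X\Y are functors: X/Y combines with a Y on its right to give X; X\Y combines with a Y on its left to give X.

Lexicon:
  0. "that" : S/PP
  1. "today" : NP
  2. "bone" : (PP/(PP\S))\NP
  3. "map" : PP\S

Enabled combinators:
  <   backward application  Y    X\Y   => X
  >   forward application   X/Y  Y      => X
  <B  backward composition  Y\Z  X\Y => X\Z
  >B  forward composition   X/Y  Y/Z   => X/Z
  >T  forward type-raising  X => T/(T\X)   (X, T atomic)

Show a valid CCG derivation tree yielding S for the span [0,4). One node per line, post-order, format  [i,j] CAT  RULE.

[0,1] S/PP  lex  "that"
[1,2] NP  lex  "today"
[2,3] (PP/(PP\S))\NP  lex  "bone"
[1,3] PP/(PP\S)  <  k=2
[3,4] PP\S  lex  "map"
[1,4] PP  >  k=3
[0,4] S  >  k=1

[0,4] S   >
  [0,1] "that" : S/PP
  [1,4] PP   >
    [1,3] PP/(PP\S)   <
      [1,2] "today" : NP
      [2,3] "bone" : (PP/(PP\S))\NP
    [3,4] "map" : PP\S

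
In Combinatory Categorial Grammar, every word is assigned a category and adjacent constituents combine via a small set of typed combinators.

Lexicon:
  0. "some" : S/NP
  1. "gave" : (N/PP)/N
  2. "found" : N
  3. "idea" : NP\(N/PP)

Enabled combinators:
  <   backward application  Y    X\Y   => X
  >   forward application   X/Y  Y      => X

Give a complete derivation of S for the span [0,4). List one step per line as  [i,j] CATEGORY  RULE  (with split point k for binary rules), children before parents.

[0,4] S   >
  [0,1] "some" : S/NP
  [1,4] NP   <
    [1,3] N/PP   >
      [1,2] "gave" : (N/PP)/N
      [2,3] "found" : N
    [3,4] "idea" : NP\(N/PP)

[0,1] S/NP  lex  "some"
[1,2] (N/PP)/N  lex  "gave"
[2,3] N  lex  "found"
[1,3] N/PP  >  k=2
[3,4] NP\(N/PP)  lex  "idea"
[1,4] NP  <  k=3
[0,4] S  >  k=1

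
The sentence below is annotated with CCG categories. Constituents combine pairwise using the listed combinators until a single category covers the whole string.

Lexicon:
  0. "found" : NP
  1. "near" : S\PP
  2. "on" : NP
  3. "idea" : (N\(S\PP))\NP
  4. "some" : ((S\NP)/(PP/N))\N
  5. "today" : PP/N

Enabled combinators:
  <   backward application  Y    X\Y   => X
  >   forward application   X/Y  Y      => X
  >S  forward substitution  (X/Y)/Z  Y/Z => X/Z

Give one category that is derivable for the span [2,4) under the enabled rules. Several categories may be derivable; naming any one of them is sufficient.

[0,6] S   <
  [0,1] "found" : NP
  [1,6] S\NP   >
    [1,5] (S\NP)/(PP/N)   <
      [1,4] N   <
        [1,2] "near" : S\PP
        [2,4] N\(S\PP)   <
          [2,3] "on" : NP
          [3,4] "idea" : (N\(S\PP))\NP
      [4,5] "some" : ((S\NP)/(PP/N))\N
    [5,6] "today" : PP/N

N\(S\PP)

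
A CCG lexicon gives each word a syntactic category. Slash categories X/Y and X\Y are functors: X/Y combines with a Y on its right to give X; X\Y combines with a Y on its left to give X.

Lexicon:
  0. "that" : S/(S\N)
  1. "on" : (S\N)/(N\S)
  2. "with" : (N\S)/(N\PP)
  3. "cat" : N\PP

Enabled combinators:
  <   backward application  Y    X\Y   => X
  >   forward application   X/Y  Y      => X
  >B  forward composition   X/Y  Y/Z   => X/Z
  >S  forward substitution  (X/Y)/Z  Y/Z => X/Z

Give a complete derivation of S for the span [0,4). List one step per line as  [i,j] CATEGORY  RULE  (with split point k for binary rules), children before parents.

[0,1] S/(S\N)  lex  "that"
[1,2] (S\N)/(N\S)  lex  "on"
[2,3] (N\S)/(N\PP)  lex  "with"
[3,4] N\PP  lex  "cat"
[2,4] N\S  >  k=3
[1,4] S\N  >  k=2
[0,4] S  >  k=1

[0,4] S   >
  [0,1] "that" : S/(S\N)
  [1,4] S\N   >
    [1,2] "on" : (S\N)/(N\S)
    [2,4] N\S   >
      [2,3] "with" : (N\S)/(N\PP)
      [3,4] "cat" : N\PP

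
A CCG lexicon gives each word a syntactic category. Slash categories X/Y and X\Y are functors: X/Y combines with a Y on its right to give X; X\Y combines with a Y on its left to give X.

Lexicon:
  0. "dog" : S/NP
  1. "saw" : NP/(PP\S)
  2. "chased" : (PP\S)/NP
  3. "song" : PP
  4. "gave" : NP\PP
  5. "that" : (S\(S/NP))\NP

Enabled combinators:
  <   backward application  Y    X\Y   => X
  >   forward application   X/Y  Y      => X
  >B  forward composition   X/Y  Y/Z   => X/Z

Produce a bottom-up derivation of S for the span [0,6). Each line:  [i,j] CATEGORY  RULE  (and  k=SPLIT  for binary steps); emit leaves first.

[0,1] S/NP  lex  "dog"
[1,2] NP/(PP\S)  lex  "saw"
[2,3] (PP\S)/NP  lex  "chased"
[3,4] PP  lex  "song"
[4,5] NP\PP  lex  "gave"
[3,5] NP  <  k=4
[2,5] PP\S  >  k=3
[1,5] NP  >  k=2
[5,6] (S\(S/NP))\NP  lex  "that"
[1,6] S\(S/NP)  <  k=5
[0,6] S  <  k=1

[0,6] S   <
  [0,1] "dog" : S/NP
  [1,6] S\(S/NP)   <
    [1,5] NP   >
      [1,2] "saw" : NP/(PP\S)
      [2,5] PP\S   >
        [2,3] "chased" : (PP\S)/NP
        [3,5] NP   <
          [3,4] "song" : PP
          [4,5] "gave" : NP\PP
    [5,6] "that" : (S\(S/NP))\NP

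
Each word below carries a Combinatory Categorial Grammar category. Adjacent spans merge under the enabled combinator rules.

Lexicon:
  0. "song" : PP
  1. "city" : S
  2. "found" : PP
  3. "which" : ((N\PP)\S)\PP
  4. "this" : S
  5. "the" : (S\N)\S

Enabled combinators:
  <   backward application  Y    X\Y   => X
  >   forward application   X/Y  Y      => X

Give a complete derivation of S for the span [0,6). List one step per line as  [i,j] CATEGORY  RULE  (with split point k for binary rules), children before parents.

[0,6] S   <
  [0,4] N   <
    [0,1] "song" : PP
    [1,4] N\PP   <
      [1,2] "city" : S
      [2,4] (N\PP)\S   <
        [2,3] "found" : PP
        [3,4] "which" : ((N\PP)\S)\PP
  [4,6] S\N   <
    [4,5] "this" : S
    [5,6] "the" : (S\N)\S

[0,1] PP  lex  "song"
[1,2] S  lex  "city"
[2,3] PP  lex  "found"
[3,4] ((N\PP)\S)\PP  lex  "which"
[2,4] (N\PP)\S  <  k=3
[1,4] N\PP  <  k=2
[0,4] N  <  k=1
[4,5] S  lex  "this"
[5,6] (S\N)\S  lex  "the"
[4,6] S\N  <  k=5
[0,6] S  <  k=4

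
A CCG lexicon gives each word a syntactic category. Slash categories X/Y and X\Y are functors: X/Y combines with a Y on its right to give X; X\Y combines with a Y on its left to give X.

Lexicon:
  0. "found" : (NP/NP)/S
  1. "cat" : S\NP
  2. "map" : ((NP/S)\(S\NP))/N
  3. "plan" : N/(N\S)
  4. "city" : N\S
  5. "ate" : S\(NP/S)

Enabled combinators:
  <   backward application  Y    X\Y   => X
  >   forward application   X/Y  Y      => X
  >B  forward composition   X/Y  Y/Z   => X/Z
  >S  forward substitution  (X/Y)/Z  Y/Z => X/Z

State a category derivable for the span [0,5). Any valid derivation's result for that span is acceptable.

[0,6] S   <
  [0,5] NP/S   >S
    [0,1] "found" : (NP/NP)/S
    [1,5] NP/S   <
      [1,2] "cat" : S\NP
      [2,5] (NP/S)\(S\NP)   >
        [2,3] "map" : ((NP/S)\(S\NP))/N
        [3,5] N   >
          [3,4] "plan" : N/(N\S)
          [4,5] "city" : N\S
  [5,6] "ate" : S\(NP/S)

NP/S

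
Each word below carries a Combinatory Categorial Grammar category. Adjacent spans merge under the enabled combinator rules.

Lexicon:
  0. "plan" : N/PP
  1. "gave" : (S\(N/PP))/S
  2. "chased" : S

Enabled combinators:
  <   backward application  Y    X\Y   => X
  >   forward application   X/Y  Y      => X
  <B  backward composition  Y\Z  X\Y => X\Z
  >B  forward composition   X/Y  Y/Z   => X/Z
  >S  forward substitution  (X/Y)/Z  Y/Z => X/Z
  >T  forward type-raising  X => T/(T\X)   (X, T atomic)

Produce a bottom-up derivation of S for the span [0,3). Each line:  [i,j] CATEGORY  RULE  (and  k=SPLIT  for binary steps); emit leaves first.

[0,3] S   <
  [0,1] "plan" : N/PP
  [1,3] S\(N/PP)   >
    [1,2] "gave" : (S\(N/PP))/S
    [2,3] "chased" : S

[0,1] N/PP  lex  "plan"
[1,2] (S\(N/PP))/S  lex  "gave"
[2,3] S  lex  "chased"
[1,3] S\(N/PP)  >  k=2
[0,3] S  <  k=1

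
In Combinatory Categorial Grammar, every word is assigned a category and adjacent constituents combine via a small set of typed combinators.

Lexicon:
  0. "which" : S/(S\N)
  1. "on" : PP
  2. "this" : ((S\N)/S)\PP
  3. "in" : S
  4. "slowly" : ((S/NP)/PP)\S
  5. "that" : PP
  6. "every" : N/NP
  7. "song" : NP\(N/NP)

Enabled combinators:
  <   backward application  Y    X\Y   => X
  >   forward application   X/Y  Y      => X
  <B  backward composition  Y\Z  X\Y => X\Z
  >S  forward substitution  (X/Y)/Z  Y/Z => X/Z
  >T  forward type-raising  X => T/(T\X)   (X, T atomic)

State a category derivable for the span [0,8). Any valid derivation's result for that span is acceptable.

S

[0,8] S   >
  [0,1] "which" : S/(S\N)
  [1,8] S\N   >
    [1,3] (S\N)/S   <
      [1,2] "on" : PP
      [2,3] "this" : ((S\N)/S)\PP
    [3,8] S   >
      [3,6] S/NP   >
        [3,5] (S/NP)/PP   <
          [3,4] "in" : S
          [4,5] "slowly" : ((S/NP)/PP)\S
        [5,6] "that" : PP
      [6,8] NP   <
        [6,7] "every" : N/NP
        [7,8] "song" : NP\(N/NP)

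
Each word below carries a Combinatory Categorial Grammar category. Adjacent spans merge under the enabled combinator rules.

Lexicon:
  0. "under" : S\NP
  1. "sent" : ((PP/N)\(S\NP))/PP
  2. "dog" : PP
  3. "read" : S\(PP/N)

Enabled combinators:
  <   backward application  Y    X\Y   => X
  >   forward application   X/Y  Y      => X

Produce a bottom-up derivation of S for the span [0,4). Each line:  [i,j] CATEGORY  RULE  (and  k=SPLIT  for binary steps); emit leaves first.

[0,1] S\NP  lex  "under"
[1,2] ((PP/N)\(S\NP))/PP  lex  "sent"
[2,3] PP  lex  "dog"
[1,3] (PP/N)\(S\NP)  >  k=2
[0,3] PP/N  <  k=1
[3,4] S\(PP/N)  lex  "read"
[0,4] S  <  k=3

[0,4] S   <
  [0,3] PP/N   <
    [0,1] "under" : S\NP
    [1,3] (PP/N)\(S\NP)   >
      [1,2] "sent" : ((PP/N)\(S\NP))/PP
      [2,3] "dog" : PP
  [3,4] "read" : S\(PP/N)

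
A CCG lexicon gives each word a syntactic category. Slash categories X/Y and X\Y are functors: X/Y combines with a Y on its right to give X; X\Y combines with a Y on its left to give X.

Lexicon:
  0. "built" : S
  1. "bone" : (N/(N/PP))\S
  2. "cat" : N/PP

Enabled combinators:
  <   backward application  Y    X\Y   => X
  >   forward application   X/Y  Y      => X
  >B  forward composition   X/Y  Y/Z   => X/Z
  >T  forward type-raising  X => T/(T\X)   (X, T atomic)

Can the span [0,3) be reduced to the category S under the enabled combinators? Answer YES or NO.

S (N/(N/PP))\S N/PP
CKY chart[0,3] = {N, N/(N\N), NP/(NP\N), PP/(PP\N), S/(S\N)}; S ∉ chart

NO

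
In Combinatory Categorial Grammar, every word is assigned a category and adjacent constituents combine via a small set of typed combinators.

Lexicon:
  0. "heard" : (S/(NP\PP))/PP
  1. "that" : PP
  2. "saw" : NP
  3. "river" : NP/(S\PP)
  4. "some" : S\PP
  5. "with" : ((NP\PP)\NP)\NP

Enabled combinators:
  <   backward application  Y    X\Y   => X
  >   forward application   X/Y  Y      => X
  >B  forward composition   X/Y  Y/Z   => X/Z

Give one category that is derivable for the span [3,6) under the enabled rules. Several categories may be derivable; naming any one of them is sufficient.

[0,6] S   >
  [0,2] S/(NP\PP)   >
    [0,1] "heard" : (S/(NP\PP))/PP
    [1,2] "that" : PP
  [2,6] NP\PP   <
    [2,3] "saw" : NP
    [3,6] (NP\PP)\NP   <
      [3,5] NP   >
        [3,4] "river" : NP/(S\PP)
        [4,5] "some" : S\PP
      [5,6] "with" : ((NP\PP)\NP)\NP

(NP\PP)\NP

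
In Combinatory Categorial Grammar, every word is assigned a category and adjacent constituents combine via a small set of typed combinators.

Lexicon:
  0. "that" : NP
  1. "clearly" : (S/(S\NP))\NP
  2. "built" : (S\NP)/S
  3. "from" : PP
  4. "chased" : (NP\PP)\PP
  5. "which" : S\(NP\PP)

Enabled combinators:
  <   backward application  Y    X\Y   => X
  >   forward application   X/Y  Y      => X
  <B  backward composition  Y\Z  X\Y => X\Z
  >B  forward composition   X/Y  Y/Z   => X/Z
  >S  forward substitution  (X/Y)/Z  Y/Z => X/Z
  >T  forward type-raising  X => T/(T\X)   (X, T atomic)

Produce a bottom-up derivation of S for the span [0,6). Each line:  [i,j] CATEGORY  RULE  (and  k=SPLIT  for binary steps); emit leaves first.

[0,1] NP  lex  "that"
[1,2] (S/(S\NP))\NP  lex  "clearly"
[0,2] S/(S\NP)  <  k=1
[2,3] (S\NP)/S  lex  "built"
[3,4] PP  lex  "from"
[4,5] (NP\PP)\PP  lex  "chased"
[5,6] S\(NP\PP)  lex  "which"
[4,6] S\PP  <B  k=5
[3,6] S  <  k=4
[2,6] S\NP  >  k=3
[0,6] S  >  k=2

[0,6] S   >
  [0,2] S/(S\NP)   <
    [0,1] "that" : NP
    [1,2] "clearly" : (S/(S\NP))\NP
  [2,6] S\NP   >
    [2,3] "built" : (S\NP)/S
    [3,6] S   <
      [3,4] "from" : PP
      [4,6] S\PP   <B
        [4,5] "chased" : (NP\PP)\PP
        [5,6] "which" : S\(NP\PP)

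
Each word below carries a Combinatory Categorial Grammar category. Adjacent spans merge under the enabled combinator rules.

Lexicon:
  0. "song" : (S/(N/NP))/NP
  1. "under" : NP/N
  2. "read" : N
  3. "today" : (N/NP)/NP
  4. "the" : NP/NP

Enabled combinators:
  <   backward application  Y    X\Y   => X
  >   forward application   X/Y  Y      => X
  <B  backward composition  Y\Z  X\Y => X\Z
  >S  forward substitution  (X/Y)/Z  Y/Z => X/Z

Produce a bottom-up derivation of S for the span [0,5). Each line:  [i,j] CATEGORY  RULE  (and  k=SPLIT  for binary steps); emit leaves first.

[0,1] (S/(N/NP))/NP  lex  "song"
[1,2] NP/N  lex  "under"
[2,3] N  lex  "read"
[1,3] NP  >  k=2
[0,3] S/(N/NP)  >  k=1
[3,4] (N/NP)/NP  lex  "today"
[4,5] NP/NP  lex  "the"
[3,5] N/NP  >S  k=4
[0,5] S  >  k=3

[0,5] S   >
  [0,3] S/(N/NP)   >
    [0,1] "song" : (S/(N/NP))/NP
    [1,3] NP   >
      [1,2] "under" : NP/N
      [2,3] "read" : N
  [3,5] N/NP   >S
    [3,4] "today" : (N/NP)/NP
    [4,5] "the" : NP/NP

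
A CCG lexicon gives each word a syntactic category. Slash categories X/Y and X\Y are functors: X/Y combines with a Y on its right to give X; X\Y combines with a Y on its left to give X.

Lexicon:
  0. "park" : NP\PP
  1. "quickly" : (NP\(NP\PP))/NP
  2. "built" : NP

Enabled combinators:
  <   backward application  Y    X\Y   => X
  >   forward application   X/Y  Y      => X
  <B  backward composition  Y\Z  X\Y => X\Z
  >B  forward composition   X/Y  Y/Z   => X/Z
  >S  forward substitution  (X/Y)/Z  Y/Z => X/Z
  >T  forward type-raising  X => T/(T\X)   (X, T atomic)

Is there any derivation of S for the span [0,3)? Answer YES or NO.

NP\PP (NP\(NP\PP))/NP NP
CKY chart[0,3] = {N/(N\NP), NP, NP/(NP\NP), PP/(PP\NP), S/(S\NP)}; S ∉ chart

NO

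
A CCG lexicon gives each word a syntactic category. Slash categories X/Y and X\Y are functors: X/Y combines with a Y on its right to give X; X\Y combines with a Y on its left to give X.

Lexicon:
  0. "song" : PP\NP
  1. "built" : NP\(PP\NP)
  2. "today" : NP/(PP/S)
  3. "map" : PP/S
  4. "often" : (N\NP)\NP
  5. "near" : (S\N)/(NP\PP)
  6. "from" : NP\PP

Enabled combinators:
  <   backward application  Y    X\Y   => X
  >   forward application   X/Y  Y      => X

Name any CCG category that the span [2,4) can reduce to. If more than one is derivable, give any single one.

[0,7] S   <
  [0,5] N   <
    [0,2] NP   <
      [0,1] "song" : PP\NP
      [1,2] "built" : NP\(PP\NP)
    [2,5] N\NP   <
      [2,4] NP   >
        [2,3] "today" : NP/(PP/S)
        [3,4] "map" : PP/S
      [4,5] "often" : (N\NP)\NP
  [5,7] S\N   >
    [5,6] "near" : (S\N)/(NP\PP)
    [6,7] "from" : NP\PP

NP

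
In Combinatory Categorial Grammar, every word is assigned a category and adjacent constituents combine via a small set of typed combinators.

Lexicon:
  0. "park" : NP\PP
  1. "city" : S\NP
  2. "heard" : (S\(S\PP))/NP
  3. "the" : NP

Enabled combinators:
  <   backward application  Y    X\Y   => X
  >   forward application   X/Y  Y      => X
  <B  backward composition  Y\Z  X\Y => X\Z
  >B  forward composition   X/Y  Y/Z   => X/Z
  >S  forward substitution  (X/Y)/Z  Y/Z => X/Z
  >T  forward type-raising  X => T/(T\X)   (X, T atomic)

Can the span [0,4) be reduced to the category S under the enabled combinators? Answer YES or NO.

YES

[0,4] S   <
  [0,2] S\PP   <B
    [0,1] "park" : NP\PP
    [1,2] "city" : S\NP
  [2,4] S\(S\PP)   >
    [2,3] "heard" : (S\(S\PP))/NP
    [3,4] "the" : NP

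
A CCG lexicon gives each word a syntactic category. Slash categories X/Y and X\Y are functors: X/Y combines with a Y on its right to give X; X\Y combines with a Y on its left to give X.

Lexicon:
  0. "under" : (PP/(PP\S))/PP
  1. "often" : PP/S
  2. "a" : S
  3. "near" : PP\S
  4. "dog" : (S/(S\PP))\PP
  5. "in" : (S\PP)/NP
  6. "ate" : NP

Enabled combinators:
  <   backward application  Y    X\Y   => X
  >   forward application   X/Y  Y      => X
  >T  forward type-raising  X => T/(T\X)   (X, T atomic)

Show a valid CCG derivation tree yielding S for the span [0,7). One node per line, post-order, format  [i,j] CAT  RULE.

[0,1] (PP/(PP\S))/PP  lex  "under"
[1,2] PP/S  lex  "often"
[2,3] S  lex  "a"
[1,3] PP  >  k=2
[0,3] PP/(PP\S)  >  k=1
[3,4] PP\S  lex  "near"
[0,4] PP  >  k=3
[4,5] (S/(S\PP))\PP  lex  "dog"
[0,5] S/(S\PP)  <  k=4
[5,6] (S\PP)/NP  lex  "in"
[6,7] NP  lex  "ate"
[5,7] S\PP  >  k=6
[0,7] S  >  k=5

[0,7] S   >
  [0,5] S/(S\PP)   <
    [0,4] PP   >
      [0,3] PP/(PP\S)   >
        [0,1] "under" : (PP/(PP\S))/PP
        [1,3] PP   >
          [1,2] "often" : PP/S
          [2,3] "a" : S
      [3,4] "near" : PP\S
    [4,5] "dog" : (S/(S\PP))\PP
  [5,7] S\PP   >
    [5,6] "in" : (S\PP)/NP
    [6,7] "ate" : NP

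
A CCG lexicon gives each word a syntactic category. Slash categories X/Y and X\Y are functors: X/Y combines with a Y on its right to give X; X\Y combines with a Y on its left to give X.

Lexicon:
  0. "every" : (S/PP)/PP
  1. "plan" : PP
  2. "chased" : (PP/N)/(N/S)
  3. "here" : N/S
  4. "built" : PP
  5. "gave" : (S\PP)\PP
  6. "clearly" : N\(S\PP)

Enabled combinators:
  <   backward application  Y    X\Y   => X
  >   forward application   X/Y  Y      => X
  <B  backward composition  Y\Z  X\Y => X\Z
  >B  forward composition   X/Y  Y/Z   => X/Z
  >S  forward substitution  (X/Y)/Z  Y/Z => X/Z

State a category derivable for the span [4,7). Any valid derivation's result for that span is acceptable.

[0,7] S   >
  [0,2] S/PP   >
    [0,1] "every" : (S/PP)/PP
    [1,2] "plan" : PP
  [2,7] PP   >
    [2,4] PP/N   >
      [2,3] "chased" : (PP/N)/(N/S)
      [3,4] "here" : N/S
    [4,7] N   <
      [4,6] S\PP   <
        [4,5] "built" : PP
        [5,6] "gave" : (S\PP)\PP
      [6,7] "clearly" : N\(S\PP)

N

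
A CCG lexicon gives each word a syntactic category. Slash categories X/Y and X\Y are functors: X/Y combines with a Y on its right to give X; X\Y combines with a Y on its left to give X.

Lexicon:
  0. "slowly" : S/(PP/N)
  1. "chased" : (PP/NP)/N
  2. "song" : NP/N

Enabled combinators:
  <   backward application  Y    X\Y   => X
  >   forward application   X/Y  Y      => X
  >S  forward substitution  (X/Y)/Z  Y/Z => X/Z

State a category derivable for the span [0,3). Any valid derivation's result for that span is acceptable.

[0,3] S   >
  [0,1] "slowly" : S/(PP/N)
  [1,3] PP/N   >S
    [1,2] "chased" : (PP/NP)/N
    [2,3] "song" : NP/N

S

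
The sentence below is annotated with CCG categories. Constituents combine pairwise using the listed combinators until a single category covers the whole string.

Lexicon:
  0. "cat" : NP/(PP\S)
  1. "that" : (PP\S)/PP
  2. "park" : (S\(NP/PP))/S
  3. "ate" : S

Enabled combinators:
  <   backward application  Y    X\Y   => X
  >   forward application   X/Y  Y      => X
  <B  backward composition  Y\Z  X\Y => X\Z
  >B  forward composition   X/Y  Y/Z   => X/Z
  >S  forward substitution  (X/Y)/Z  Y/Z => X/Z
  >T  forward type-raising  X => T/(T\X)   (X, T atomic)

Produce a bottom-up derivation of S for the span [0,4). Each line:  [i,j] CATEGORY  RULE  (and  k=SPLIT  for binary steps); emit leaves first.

[0,4] S   <
  [0,2] NP/PP   >B
    [0,1] "cat" : NP/(PP\S)
    [1,2] "that" : (PP\S)/PP
  [2,4] S\(NP/PP)   >
    [2,3] "park" : (S\(NP/PP))/S
    [3,4] "ate" : S

[0,1] NP/(PP\S)  lex  "cat"
[1,2] (PP\S)/PP  lex  "that"
[0,2] NP/PP  >B  k=1
[2,3] (S\(NP/PP))/S  lex  "park"
[3,4] S  lex  "ate"
[2,4] S\(NP/PP)  >  k=3
[0,4] S  <  k=2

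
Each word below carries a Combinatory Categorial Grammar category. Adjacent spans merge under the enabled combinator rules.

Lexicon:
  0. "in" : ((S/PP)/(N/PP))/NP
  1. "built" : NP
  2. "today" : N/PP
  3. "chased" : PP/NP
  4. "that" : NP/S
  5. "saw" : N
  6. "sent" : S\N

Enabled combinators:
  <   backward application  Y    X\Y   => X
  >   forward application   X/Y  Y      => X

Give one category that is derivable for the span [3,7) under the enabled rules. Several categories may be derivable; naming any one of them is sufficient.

[0,7] S   >
  [0,3] S/PP   >
    [0,2] (S/PP)/(N/PP)   >
      [0,1] "in" : ((S/PP)/(N/PP))/NP
      [1,2] "built" : NP
    [2,3] "today" : N/PP
  [3,7] PP   >
    [3,4] "chased" : PP/NP
    [4,7] NP   >
      [4,5] "that" : NP/S
      [5,7] S   <
        [5,6] "saw" : N
        [6,7] "sent" : S\N

PP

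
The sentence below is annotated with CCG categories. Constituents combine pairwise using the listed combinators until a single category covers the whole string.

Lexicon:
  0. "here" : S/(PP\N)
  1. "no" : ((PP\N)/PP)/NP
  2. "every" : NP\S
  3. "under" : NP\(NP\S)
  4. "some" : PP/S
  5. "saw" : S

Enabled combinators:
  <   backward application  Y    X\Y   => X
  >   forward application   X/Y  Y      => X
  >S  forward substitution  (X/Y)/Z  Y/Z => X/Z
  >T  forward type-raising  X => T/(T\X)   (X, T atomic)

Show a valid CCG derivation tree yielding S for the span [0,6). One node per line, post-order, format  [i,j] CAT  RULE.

[0,1] S/(PP\N)  lex  "here"
[1,2] ((PP\N)/PP)/NP  lex  "no"
[2,3] NP\S  lex  "every"
[3,4] NP\(NP\S)  lex  "under"
[2,4] NP  <  k=3
[1,4] (PP\N)/PP  >  k=2
[4,5] PP/S  lex  "some"
[5,6] S  lex  "saw"
[4,6] PP  >  k=5
[1,6] PP\N  >  k=4
[0,6] S  >  k=1

[0,6] S   >
  [0,1] "here" : S/(PP\N)
  [1,6] PP\N   >
    [1,4] (PP\N)/PP   >
      [1,2] "no" : ((PP\N)/PP)/NP
      [2,4] NP   <
        [2,3] "every" : NP\S
        [3,4] "under" : NP\(NP\S)
    [4,6] PP   >
      [4,5] "some" : PP/S
      [5,6] "saw" : S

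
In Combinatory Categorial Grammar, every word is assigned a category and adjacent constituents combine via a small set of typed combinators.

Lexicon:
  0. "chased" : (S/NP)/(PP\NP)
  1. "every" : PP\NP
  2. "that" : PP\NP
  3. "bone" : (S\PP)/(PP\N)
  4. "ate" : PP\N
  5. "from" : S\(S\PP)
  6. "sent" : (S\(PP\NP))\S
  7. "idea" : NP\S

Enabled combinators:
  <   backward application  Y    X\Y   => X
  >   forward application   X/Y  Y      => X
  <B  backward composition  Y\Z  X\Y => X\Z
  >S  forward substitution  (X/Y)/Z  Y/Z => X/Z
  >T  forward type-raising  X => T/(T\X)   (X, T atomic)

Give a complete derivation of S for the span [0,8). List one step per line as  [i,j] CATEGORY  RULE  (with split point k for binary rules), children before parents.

[0,8] S   >
  [0,2] S/NP   >
    [0,1] "chased" : (S/NP)/(PP\NP)
    [1,2] "every" : PP\NP
  [2,8] NP   <
    [2,7] S   <
      [2,3] "that" : PP\NP
      [3,7] S\(PP\NP)   <
        [3,6] S   <
          [3,5] S\PP   >
            [3,4] "bone" : (S\PP)/(PP\N)
            [4,5] "ate" : PP\N
          [5,6] "from" : S\(S\PP)
        [6,7] "sent" : (S\(PP\NP))\S
    [7,8] "idea" : NP\S

[0,1] (S/NP)/(PP\NP)  lex  "chased"
[1,2] PP\NP  lex  "every"
[0,2] S/NP  >  k=1
[2,3] PP\NP  lex  "that"
[3,4] (S\PP)/(PP\N)  lex  "bone"
[4,5] PP\N  lex  "ate"
[3,5] S\PP  >  k=4
[5,6] S\(S\PP)  lex  "from"
[3,6] S  <  k=5
[6,7] (S\(PP\NP))\S  lex  "sent"
[3,7] S\(PP\NP)  <  k=6
[2,7] S  <  k=3
[7,8] NP\S  lex  "idea"
[2,8] NP  <  k=7
[0,8] S  >  k=2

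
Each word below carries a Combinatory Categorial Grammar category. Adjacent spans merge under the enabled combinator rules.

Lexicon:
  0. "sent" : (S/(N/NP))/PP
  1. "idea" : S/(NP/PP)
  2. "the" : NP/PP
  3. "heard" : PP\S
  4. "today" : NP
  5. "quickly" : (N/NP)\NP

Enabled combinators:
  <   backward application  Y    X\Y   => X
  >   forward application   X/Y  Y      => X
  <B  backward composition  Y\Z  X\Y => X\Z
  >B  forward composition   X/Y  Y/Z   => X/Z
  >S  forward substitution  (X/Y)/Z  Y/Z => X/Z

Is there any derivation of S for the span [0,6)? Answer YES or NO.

[0,6] S   >
  [0,4] S/(N/NP)   >
    [0,1] "sent" : (S/(N/NP))/PP
    [1,4] PP   <
      [1,3] S   >
        [1,2] "idea" : S/(NP/PP)
        [2,3] "the" : NP/PP
      [3,4] "heard" : PP\S
  [4,6] N/NP   <
    [4,5] "today" : NP
    [5,6] "quickly" : (N/NP)\NP

YES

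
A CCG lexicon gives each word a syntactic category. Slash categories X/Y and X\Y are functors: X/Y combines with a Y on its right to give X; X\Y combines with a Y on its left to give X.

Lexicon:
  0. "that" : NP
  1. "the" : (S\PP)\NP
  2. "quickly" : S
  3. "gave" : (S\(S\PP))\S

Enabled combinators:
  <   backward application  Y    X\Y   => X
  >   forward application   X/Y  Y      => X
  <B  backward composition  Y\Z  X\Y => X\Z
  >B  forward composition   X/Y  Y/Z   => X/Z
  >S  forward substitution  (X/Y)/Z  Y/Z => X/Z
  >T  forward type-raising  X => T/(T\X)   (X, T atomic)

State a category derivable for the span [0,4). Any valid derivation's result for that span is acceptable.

S

[0,4] S   <
  [0,2] S\PP   <
    [0,1] "that" : NP
    [1,2] "the" : (S\PP)\NP
  [2,4] S\(S\PP)   <
    [2,3] "quickly" : S
    [3,4] "gave" : (S\(S\PP))\S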